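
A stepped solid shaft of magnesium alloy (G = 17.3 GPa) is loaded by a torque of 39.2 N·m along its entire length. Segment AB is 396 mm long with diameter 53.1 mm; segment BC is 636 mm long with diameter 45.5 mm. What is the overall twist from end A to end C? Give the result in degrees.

0.262°

J_AB = π(0.0531)⁴/32 = 7.81×10^-7 m⁴; J_BC = π(0.0455)⁴/32 = 4.21×10^-7 m⁴.
θ = (T/G)·Σ L_i/J_i = (39.20/17.3×10⁹)·(0.396/7.81×10^-7 + 0.636/4.21×10^-7) = 4.575×10^-3 rad.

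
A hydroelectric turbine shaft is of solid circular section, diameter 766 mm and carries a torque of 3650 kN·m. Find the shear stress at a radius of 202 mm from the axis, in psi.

J = πd⁴/32 = π(0.766)⁴/32 = 0.03380 m⁴.
Shear stress varies linearly with radius: τ = T·r/J = 3.650e6 × 0.202 / 0.03380 = 2.181×10^7 Pa.

3160 psi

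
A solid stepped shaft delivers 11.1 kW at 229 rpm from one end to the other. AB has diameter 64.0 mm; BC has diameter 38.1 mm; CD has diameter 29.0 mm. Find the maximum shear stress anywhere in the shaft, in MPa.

ω = 2π·229/60 = 23.98 rad/s, so T = P/ω = 11.1×10³ / 23.98 = 462.9 N·m.
Under the same torque, τ_max = 16T/(πd³) is largest where d is smallest — segment CD (d = 29.0 mm).
τ_max = 16·462.9/(π·(0.0290)³) = 9.666×10^7 Pa.

96.7 MPa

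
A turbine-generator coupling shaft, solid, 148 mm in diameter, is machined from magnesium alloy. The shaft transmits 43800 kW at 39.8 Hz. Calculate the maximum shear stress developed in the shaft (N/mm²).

ω = 2π·39.8 = 250.1 rad/s, so T = P/ω = 43800×10³ / 250.1 = 175200 N·m.
J = πd⁴/32 = π(0.148)⁴/32 = 4.710×10^-5 m⁴.
τ_max = T·r/J = 175200 × 0.0740 / 4.710×10^-5 = 2.752×10^8 Pa.

275 N/mm²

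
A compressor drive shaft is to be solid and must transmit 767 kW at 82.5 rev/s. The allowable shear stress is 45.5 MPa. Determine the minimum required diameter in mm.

ω = 2π·82.5 = 518.4 rad/s, so T = P/ω = 767×10³ / 518.4 = 1480 N·m.
For a solid shaft τ_max = 16T/(πd³), so d = (16T/(π τ_allow))^(1/3) = (16·1480/(π·4.55×10^7))^(1/3) = 0.05492 m.

54.9 mm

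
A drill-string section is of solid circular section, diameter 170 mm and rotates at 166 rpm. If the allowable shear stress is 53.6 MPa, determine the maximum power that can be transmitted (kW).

J = πd⁴/32 = π(0.170)⁴/32 = 8.200×10^-5 m⁴.
T_max = τ_allow·J/r = 5.36×10^7 × 8.200×10^-5 / 0.0850 = 51710 N·m.
ω = 2π·166/60 = 17.38 rad/s, so P_max = T_max·ω = 8.988×10^5 W.

899 kW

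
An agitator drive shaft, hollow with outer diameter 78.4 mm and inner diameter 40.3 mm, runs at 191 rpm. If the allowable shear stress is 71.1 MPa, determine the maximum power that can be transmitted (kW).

J = π(d_o⁴ − d_i⁴)/32 = π(0.0784⁴ − 0.0403⁴)/32 = 3.450×10^-6 m⁴.
T_max = τ_allow·J/r = 7.11×10^7 × 3.450×10^-6 / 0.0392 = 6258 N·m.
ω = 2π·191/60 = 20.00 rad/s, so P_max = T_max·ω = 1.252×10^5 W.

125 kW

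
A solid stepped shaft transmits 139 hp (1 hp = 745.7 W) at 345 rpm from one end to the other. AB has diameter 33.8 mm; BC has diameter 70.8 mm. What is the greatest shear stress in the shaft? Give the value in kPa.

378000 kPa

ω = 2π·345/60 = 36.13 rad/s, so T = P/ω = 139×745.7 / 36.13 = 2869 N·m.
Under the same torque, τ_max = 16T/(πd³) is largest where d is smallest — segment AB (d = 33.8 mm).
τ_max = 16·2869/(π·(0.0338)³) = 3.784×10^8 Pa.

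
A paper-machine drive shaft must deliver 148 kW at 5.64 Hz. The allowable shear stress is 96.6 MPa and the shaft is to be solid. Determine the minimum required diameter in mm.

ω = 2π·5.64 = 35.44 rad/s, so T = P/ω = 148×10³ / 35.44 = 4176 N·m.
For a solid shaft τ_max = 16T/(πd³), so d = (16T/(π τ_allow))^(1/3) = (16·4176/(π·9.66×10^7))^(1/3) = 0.06039 m.

60.4 mm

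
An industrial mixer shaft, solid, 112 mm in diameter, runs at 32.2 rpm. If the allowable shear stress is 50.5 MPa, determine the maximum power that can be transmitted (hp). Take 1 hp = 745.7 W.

J = πd⁴/32 = π(0.112)⁴/32 = 1.545×10^-5 m⁴.
T_max = τ_allow·J/r = 5.05×10^7 × 1.545×10^-5 / 0.0560 = 13930 N·m.
ω = 2π·32.2/60 = 3.372 rad/s, so P_max = T_max·ω = 4.697×10^4 W.

63.0 hp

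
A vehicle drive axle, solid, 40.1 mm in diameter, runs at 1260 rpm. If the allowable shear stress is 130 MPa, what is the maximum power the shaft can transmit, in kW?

217 kW

J = πd⁴/32 = π(0.0401)⁴/32 = 2.539×10^-7 m⁴.
T_max = τ_allow·J/r = 1.30×10^8 × 2.539×10^-7 / 0.0201 = 1646 N·m.
ω = 2π·1260/60 = 131.9 rad/s, so P_max = T_max·ω = 2.172×10^5 W.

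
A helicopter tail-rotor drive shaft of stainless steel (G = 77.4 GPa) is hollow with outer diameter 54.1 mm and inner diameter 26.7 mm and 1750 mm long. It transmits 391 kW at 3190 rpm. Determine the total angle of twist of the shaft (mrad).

33.5 mrad

ω = 2π·3190/60 = 334.1 rad/s, so T = P/ω = 391×10³ / 334.1 = 1170 N·m.
J = π(d_o⁴ − d_i⁴)/32 = π(0.0541⁴ − 0.0267⁴)/32 = 7.911×10^-7 m⁴.
θ = T·L/(G·J) = 1170 × 1.75 / (77.4×10⁹ × 7.911×10^-7) = 0.03345 rad.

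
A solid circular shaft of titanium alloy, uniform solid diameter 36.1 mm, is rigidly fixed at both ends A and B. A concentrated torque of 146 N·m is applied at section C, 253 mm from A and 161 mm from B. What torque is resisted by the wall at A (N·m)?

56.8 N·m

With uniform GJ and both ends fixed, compatibility θ_AC = θ_CB gives T_A·a = T_B·b, together with T_A + T_B = T₀.
T_A = T₀·b/(a+b) = 146.0·161/414.0 = 56.78 N·m; T_B = 89.22 N·m.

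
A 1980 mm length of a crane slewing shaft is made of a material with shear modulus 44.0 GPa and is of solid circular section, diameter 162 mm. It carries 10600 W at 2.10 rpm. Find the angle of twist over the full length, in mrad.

32.1 mrad

ω = 2π·2.10/60 = 0.2199 rad/s, so T = P/ω = 10600 / 0.2199 = 48200 N·m.
J = πd⁴/32 = π(0.162)⁴/32 = 6.762×10^-5 m⁴.
θ = T·L/(G·J) = 48200 × 1.98 / (44.0×10⁹ × 6.762×10^-5) = 0.03208 rad.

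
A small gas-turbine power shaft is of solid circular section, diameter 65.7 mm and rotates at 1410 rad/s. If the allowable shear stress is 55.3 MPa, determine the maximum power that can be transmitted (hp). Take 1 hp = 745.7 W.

J = πd⁴/32 = π(0.0657)⁴/32 = 1.829×10^-6 m⁴.
T_max = τ_allow·J/r = 5.53×10^7 × 1.829×10^-6 / 0.0329 = 3079 N·m.
ω = 1410 rad/s, so P_max = T_max·ω = 4.342×10^6 W.

5820 hp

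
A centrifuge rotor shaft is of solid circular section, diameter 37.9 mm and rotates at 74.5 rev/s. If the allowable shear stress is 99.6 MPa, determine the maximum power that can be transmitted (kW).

498 kW

J = πd⁴/32 = π(0.0379)⁴/32 = 2.026×10^-7 m⁴.
T_max = τ_allow·J/r = 9.96×10^7 × 2.026×10^-7 / 0.0189 = 1065 N·m.
ω = 2π·74.5 = 468.1 rad/s, so P_max = T_max·ω = 4.984×10^5 W.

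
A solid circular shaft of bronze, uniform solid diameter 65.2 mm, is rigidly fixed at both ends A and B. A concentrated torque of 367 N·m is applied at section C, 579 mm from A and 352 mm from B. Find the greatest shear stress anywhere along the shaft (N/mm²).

4.19 N/mm²

With uniform GJ and both ends fixed, compatibility θ_AC = θ_CB gives T_A·a = T_B·b, together with T_A + T_B = T₀.
T_A = T₀·b/(a+b) = 367.0·352/931.0 = 138.8 N·m; T_B = 228.2 N·m.
τ in each portion: τ_AC = 2.55×10^6 Pa, τ_CB = 4.19×10^6 Pa; maximum is in CB.
τ_max = T_CB·r/J = 228.2·0.0326/1.77×10^-6 = 4.194×10^6 Pa.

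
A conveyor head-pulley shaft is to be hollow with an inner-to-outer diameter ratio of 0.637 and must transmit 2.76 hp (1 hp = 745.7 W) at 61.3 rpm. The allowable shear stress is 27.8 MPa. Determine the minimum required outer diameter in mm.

ω = 2π·61.3/60 = 6.419 rad/s, so T = P/ω = 2.76×745.7 / 6.419 = 320.6 N·m.
For a hollow shaft with d_i/d_o = 0.637: τ_max = 16T/(π d_o³ (1−k⁴)), so d_o = [16T/(π τ_allow (1−k⁴))]^(1/3) = [16·320.6/(π·2.78×10^7·0.8354)]^(1/3) = 0.04127 m.

41.3 mm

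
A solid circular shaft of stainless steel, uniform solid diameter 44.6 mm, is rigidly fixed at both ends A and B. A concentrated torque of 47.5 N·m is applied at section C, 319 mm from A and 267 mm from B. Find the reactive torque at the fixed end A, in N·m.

With uniform GJ and both ends fixed, compatibility θ_AC = θ_CB gives T_A·a = T_B·b, together with T_A + T_B = T₀.
T_A = T₀·b/(a+b) = 47.50·267/586.0 = 21.64 N·m; T_B = 25.86 N·m.

21.6 N·m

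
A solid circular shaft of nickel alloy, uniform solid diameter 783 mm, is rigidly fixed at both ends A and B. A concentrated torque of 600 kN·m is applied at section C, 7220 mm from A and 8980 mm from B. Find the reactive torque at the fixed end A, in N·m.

With uniform GJ and both ends fixed, compatibility θ_AC = θ_CB gives T_A·a = T_B·b, together with T_A + T_B = T₀.
T_A = T₀·b/(a+b) = 600000·8980/16200 = 332600 N·m; T_B = 267400 N·m.

333000 N·m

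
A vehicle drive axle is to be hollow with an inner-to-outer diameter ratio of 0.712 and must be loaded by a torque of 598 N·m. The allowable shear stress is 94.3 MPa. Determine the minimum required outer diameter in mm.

35.2 mm

For a hollow shaft with d_i/d_o = 0.712: τ_max = 16T/(π d_o³ (1−k⁴)), so d_o = [16T/(π τ_allow (1−k⁴))]^(1/3) = [16·598.0/(π·9.43×10^7·0.7430)]^(1/3) = 0.03516 m.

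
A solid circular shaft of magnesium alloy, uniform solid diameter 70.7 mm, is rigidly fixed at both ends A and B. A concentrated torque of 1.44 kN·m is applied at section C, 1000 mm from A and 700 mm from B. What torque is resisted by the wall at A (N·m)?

593 N·m

With uniform GJ and both ends fixed, compatibility θ_AC = θ_CB gives T_A·a = T_B·b, together with T_A + T_B = T₀.
T_A = T₀·b/(a+b) = 1440·700/1700 = 592.9 N·m; T_B = 847.1 N·m.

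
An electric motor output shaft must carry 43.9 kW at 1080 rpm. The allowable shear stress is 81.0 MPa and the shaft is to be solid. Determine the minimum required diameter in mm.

29.0 mm

ω = 2π·1080/60 = 113.1 rad/s, so T = P/ω = 43.9×10³ / 113.1 = 388.2 N·m.
For a solid shaft τ_max = 16T/(πd³), so d = (16T/(π τ_allow))^(1/3) = (16·388.2/(π·8.10×10^7))^(1/3) = 0.02901 m.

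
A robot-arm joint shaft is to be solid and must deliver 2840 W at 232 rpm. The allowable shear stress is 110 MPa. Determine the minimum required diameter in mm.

17.6 mm

ω = 2π·232/60 = 24.29 rad/s, so T = P/ω = 2840 / 24.29 = 116.9 N·m.
For a solid shaft τ_max = 16T/(πd³), so d = (16T/(π τ_allow))^(1/3) = (16·116.9/(π·1.10×10^8))^(1/3) = 0.01756 m.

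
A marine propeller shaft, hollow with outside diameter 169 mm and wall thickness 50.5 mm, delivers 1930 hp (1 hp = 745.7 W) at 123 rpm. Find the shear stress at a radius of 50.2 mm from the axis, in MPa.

ω = 2π·123/60 = 12.88 rad/s, so T = P/ω = 1930×745.7 / 12.88 = 111700 N·m.
J = π(d_o⁴ − d_i⁴)/32 = π(0.169⁴ − 0.0680⁴)/32 = 7.799×10^-5 m⁴.
Shear stress varies linearly with radius: τ = T·r/J = 111700 × 0.0502 / 7.799×10^-5 = 7.193×10^7 Pa.

71.9 MPa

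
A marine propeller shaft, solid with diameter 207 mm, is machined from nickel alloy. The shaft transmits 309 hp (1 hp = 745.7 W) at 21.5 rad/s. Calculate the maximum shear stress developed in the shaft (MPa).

ω = 21.5 rad/s, so T = P/ω = 309×745.7 / 21.50 = 10720 N·m.
J = πd⁴/32 = π(0.207)⁴/32 = 1.803×10^-4 m⁴.
τ_max = T·r/J = 10720 × 0.103 / 1.803×10^-4 = 6.154×10^6 Pa.

6.15 MPa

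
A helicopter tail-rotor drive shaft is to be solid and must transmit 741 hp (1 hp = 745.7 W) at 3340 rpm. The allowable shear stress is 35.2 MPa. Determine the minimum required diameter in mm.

61.1 mm

ω = 2π·3340/60 = 349.8 rad/s, so T = P/ω = 741×745.7 / 349.8 = 1580 N·m.
For a solid shaft τ_max = 16T/(πd³), so d = (16T/(π τ_allow))^(1/3) = (16·1580/(π·3.52×10^7))^(1/3) = 0.06114 m.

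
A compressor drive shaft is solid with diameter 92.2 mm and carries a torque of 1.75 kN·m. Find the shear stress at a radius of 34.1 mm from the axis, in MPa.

8.41 MPa

J = πd⁴/32 = π(0.0922)⁴/32 = 7.095×10^-6 m⁴.
Shear stress varies linearly with radius: τ = T·r/J = 1750 × 0.0341 / 7.095×10^-6 = 8.411×10^6 Pa.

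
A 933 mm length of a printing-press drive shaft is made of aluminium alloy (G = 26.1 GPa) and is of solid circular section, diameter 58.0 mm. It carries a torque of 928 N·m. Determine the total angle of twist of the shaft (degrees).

J = πd⁴/32 = π(0.0580)⁴/32 = 1.111×10^-6 m⁴.
θ = T·L/(G·J) = 928.0 × 0.933 / (26.1×10⁹ × 1.111×10^-6) = 0.02986 rad.

1.71°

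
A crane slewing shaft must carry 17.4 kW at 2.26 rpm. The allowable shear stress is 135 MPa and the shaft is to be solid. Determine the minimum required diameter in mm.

141 mm

ω = 2π·2.26/60 = 0.2367 rad/s, so T = P/ω = 17.4×10³ / 0.2367 = 73520 N·m.
For a solid shaft τ_max = 16T/(πd³), so d = (16T/(π τ_allow))^(1/3) = (16·73520/(π·1.35×10^8))^(1/3) = 0.1405 m.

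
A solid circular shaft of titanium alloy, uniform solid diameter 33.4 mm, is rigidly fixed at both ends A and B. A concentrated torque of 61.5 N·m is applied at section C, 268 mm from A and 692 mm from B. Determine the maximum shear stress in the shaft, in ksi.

0.879 ksi

With uniform GJ and both ends fixed, compatibility θ_AC = θ_CB gives T_A·a = T_B·b, together with T_A + T_B = T₀.
T_A = T₀·b/(a+b) = 61.50·692/960.0 = 44.33 N·m; T_B = 17.17 N·m.
τ in each portion: τ_AC = 6.06×10^6 Pa, τ_CB = 2.35×10^6 Pa; maximum is in AC.
τ_max = T_AC·r/J = 44.33·0.0167/1.22×10^-7 = 6.060×10^6 Pa.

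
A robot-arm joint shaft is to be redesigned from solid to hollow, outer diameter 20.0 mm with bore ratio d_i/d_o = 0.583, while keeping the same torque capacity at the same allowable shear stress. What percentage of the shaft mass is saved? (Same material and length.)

28.4 %

Equal τ_max and T ⇒ the solid shaft needs d_s³ = d_o³(1−k⁴), so d_s = 20.0·(1−0.583⁴)^(1/3) = 19.20 mm.
Area ratio A_h/A_s = d_o²(1−k²)/d_s² = (1−k²)/(1−k⁴)^(2/3) = 0.7164.
Mass saving = 1 − 0.7164 = 28.4 %.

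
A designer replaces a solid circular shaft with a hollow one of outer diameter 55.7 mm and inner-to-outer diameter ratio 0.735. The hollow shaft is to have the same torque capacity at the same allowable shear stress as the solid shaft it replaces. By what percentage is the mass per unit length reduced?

Equal τ_max and T ⇒ the solid shaft needs d_s³ = d_o³(1−k⁴), so d_s = 55.7·(1−0.735⁴)^(1/3) = 49.65 mm.
Area ratio A_h/A_s = d_o²(1−k²)/d_s² = (1−k²)/(1−k⁴)^(2/3) = 0.5787.
Mass saving = 1 − 0.5787 = 42.1 %.

42.1 %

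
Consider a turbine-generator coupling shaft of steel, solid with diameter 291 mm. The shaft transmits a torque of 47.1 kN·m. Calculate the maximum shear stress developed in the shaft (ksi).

1.41 ksi

J = πd⁴/32 = π(0.291)⁴/32 = 7.040×10^-4 m⁴.
τ_max = T·r/J = 47100 × 0.145 / 7.040×10^-4 = 9.734×10^6 Pa.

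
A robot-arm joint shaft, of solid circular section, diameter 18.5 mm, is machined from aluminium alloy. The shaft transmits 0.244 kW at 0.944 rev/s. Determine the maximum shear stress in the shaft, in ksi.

ω = 2π·0.944 = 5.931 rad/s, so T = P/ω = 0.244×10³ / 5.931 = 41.14 N·m.
J = πd⁴/32 = π(0.0185)⁴/32 = 1.150×10^-8 m⁴.
τ_max = T·r/J = 41.14 × 0.00925 / 1.150×10^-8 = 3.309×10^7 Pa.

4.80 ksi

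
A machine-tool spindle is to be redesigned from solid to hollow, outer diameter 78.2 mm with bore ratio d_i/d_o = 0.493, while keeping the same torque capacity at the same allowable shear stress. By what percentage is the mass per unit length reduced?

21.2 %

Equal τ_max and T ⇒ the solid shaft needs d_s³ = d_o³(1−k⁴), so d_s = 78.2·(1−0.493⁴)^(1/3) = 76.63 mm.
Area ratio A_h/A_s = d_o²(1−k²)/d_s² = (1−k²)/(1−k⁴)^(2/3) = 0.7883.
Mass saving = 1 − 0.7883 = 21.2 %.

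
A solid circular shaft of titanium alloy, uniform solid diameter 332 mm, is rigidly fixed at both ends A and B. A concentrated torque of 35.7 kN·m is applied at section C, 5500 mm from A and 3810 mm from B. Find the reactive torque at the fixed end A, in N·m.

With uniform GJ and both ends fixed, compatibility θ_AC = θ_CB gives T_A·a = T_B·b, together with T_A + T_B = T₀.
T_A = T₀·b/(a+b) = 35700·3810/9310 = 14610 N·m; T_B = 21090 N·m.

14600 N·m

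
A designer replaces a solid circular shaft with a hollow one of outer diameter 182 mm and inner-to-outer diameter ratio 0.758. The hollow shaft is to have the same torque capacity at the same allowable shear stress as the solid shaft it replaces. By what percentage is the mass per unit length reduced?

44.4 %

Equal τ_max and T ⇒ the solid shaft needs d_s³ = d_o³(1−k⁴), so d_s = 182·(1−0.758⁴)^(1/3) = 159.2 mm.
Area ratio A_h/A_s = d_o²(1−k²)/d_s² = (1−k²)/(1−k⁴)^(2/3) = 0.5557.
Mass saving = 1 − 0.5557 = 44.4 %.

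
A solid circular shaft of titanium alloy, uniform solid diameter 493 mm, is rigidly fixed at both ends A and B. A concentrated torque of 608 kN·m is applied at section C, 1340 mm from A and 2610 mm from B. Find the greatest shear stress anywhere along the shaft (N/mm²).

With uniform GJ and both ends fixed, compatibility θ_AC = θ_CB gives T_A·a = T_B·b, together with T_A + T_B = T₀.
T_A = T₀·b/(a+b) = 608000·2610/3950 = 401700 N·m; T_B = 206300 N·m.
τ in each portion: τ_AC = 1.71×10^7 Pa, τ_CB = 8.77×10^6 Pa; maximum is in AC.
τ_max = T_AC·r/J = 401700·0.246/5.80×10^-3 = 1.708×10^7 Pa.

17.1 N/mm²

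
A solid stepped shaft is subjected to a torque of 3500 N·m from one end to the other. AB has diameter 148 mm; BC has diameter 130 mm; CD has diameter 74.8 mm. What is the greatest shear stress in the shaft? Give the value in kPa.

Under the same torque, τ_max = 16T/(πd³) is largest where d is smallest — segment CD (d = 74.8 mm).
τ_max = 16·3500/(π·(0.0748)³) = 4.259×10^7 Pa.

42600 kPa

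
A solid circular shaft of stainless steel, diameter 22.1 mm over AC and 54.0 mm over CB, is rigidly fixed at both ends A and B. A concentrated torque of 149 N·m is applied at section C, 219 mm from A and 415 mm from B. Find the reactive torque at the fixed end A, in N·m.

Compatibility: T_A·a/J_AC = T_B·b/J_CB with T_A + T_B = T₀.
J_AC = 2.34×10^-8 m⁴, J_CB = 8.35×10^-7 m⁴, so T_A = T₀·(J_AC/a)/((J_AC/a)+(J_CB/b)) = 7.521 N·m, T_B = 141.5 N·m.

7.52 N·m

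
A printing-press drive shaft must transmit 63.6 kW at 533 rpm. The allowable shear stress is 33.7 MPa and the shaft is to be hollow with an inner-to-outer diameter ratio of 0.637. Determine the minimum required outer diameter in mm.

ω = 2π·533/60 = 55.82 rad/s, so T = P/ω = 63.6×10³ / 55.82 = 1139 N·m.
For a hollow shaft with d_i/d_o = 0.637: τ_max = 16T/(π d_o³ (1−k⁴)), so d_o = [16T/(π τ_allow (1−k⁴))]^(1/3) = [16·1139/(π·3.37×10^7·0.8354)]^(1/3) = 0.05907 m.

59.1 mm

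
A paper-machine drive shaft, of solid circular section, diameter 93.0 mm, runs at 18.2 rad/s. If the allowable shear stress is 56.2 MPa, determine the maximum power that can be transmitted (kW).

J = πd⁴/32 = π(0.0930)⁴/32 = 7.344×10^-6 m⁴.
T_max = τ_allow·J/r = 5.62×10^7 × 7.344×10^-6 / 0.0465 = 8876 N·m.
ω = 18.2 rad/s, so P_max = T_max·ω = 1.615×10^5 W.

162 kW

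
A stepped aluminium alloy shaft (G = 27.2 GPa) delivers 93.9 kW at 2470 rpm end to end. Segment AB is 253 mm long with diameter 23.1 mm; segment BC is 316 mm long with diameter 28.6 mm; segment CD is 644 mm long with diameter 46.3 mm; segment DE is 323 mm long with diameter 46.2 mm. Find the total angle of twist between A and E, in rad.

ω = 2π·2470/60 = 258.7 rad/s, so T = P/ω = 93.9×10³ / 258.7 = 363.0 N·m.
J_AB = π(0.0231)⁴/32 = 2.80×10^-8 m⁴; J_BC = π(0.0286)⁴/32 = 6.57×10^-8 m⁴; J_CD = π(0.0463)⁴/32 = 4.51×10^-7 m⁴; J_DE = π(0.0462)⁴/32 = 4.47×10^-7 m⁴.
θ = (T/G)·Σ L_i/J_i = (363.0/27.2×10⁹)·(0.253/2.80×10^-8 + 0.316/6.57×10^-8 + 0.644/4.51×10^-7 + 0.323/4.47×10^-7) = 0.2137 rad.

0.214 rad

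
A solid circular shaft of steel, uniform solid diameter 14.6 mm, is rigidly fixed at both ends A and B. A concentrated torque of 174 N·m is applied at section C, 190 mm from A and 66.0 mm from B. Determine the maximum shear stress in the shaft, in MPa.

With uniform GJ and both ends fixed, compatibility θ_AC = θ_CB gives T_A·a = T_B·b, together with T_A + T_B = T₀.
T_A = T₀·b/(a+b) = 174.0·66.0/256.0 = 44.86 N·m; T_B = 129.1 N·m.
τ in each portion: τ_AC = 7.34×10^7 Pa, τ_CB = 2.11×10^8 Pa; maximum is in CB.
τ_max = T_CB·r/J = 129.1·0.00730/4.46×10^-9 = 2.113×10^8 Pa.

211 MPa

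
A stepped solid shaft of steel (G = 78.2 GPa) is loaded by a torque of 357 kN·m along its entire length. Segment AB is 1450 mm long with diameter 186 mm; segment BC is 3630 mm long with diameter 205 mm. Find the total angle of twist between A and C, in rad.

J_AB = π(0.186)⁴/32 = 1.18×10^-4 m⁴; J_BC = π(0.205)⁴/32 = 1.73×10^-4 m⁴.
θ = (T/G)·Σ L_i/J_i = (357000/78.2×10⁹)·(1.45/1.18×10^-4 + 3.63/1.73×10^-4) = 0.1519 rad.

0.152 rad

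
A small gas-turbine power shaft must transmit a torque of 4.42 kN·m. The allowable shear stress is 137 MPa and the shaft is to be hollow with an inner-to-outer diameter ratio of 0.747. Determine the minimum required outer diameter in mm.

62.0 mm

For a hollow shaft with d_i/d_o = 0.747: τ_max = 16T/(π d_o³ (1−k⁴)), so d_o = [16T/(π τ_allow (1−k⁴))]^(1/3) = [16·4420/(π·1.37×10^8·0.6886)]^(1/3) = 0.06202 m.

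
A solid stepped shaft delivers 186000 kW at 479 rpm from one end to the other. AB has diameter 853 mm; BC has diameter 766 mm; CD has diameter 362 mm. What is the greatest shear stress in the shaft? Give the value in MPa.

398 MPa

ω = 2π·479/60 = 50.16 rad/s, so T = P/ω = 186000×10³ / 50.16 = 3.708e6 N·m.
Under the same torque, τ_max = 16T/(πd³) is largest where d is smallest — segment CD (d = 362 mm).
τ_max = 16·3.708e6/(π·(0.362)³) = 3.981×10^8 Pa.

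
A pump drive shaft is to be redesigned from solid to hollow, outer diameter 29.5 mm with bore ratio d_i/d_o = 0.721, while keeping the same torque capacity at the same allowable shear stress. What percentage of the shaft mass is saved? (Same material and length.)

40.8 %

Equal τ_max and T ⇒ the solid shaft needs d_s³ = d_o³(1−k⁴), so d_s = 29.5·(1−0.721⁴)^(1/3) = 26.56 mm.
Area ratio A_h/A_s = d_o²(1−k²)/d_s² = (1−k²)/(1−k⁴)^(2/3) = 0.5924.
Mass saving = 1 − 0.5924 = 40.8 %.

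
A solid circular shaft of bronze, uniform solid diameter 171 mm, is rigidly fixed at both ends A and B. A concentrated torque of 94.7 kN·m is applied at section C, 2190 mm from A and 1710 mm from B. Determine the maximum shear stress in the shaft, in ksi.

7.86 ksi

With uniform GJ and both ends fixed, compatibility θ_AC = θ_CB gives T_A·a = T_B·b, together with T_A + T_B = T₀.
T_A = T₀·b/(a+b) = 94700·1710/3900 = 41520 N·m; T_B = 53180 N·m.
τ in each portion: τ_AC = 4.23×10^7 Pa, τ_CB = 5.42×10^7 Pa; maximum is in CB.
τ_max = T_CB·r/J = 53180·0.0855/8.39×10^-5 = 5.416×10^7 Pa.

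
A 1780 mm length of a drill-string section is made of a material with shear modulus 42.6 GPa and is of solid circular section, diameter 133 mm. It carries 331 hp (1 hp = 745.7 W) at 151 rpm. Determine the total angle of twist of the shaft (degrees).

ω = 2π·151/60 = 15.81 rad/s, so T = P/ω = 331×745.7 / 15.81 = 15610 N·m.
J = πd⁴/32 = π(0.133)⁴/32 = 3.072×10^-5 m⁴.
θ = T·L/(G·J) = 15610 × 1.78 / (42.6×10⁹ × 3.072×10^-5) = 0.02123 rad.

1.22°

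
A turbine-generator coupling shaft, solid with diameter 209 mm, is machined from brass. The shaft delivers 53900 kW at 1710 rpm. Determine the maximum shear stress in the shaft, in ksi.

ω = 2π·1710/60 = 179.1 rad/s, so T = P/ω = 53900×10³ / 179.1 = 301000 N·m.
J = πd⁴/32 = π(0.209)⁴/32 = 1.873×10^-4 m⁴.
τ_max = T·r/J = 301000 × 0.104 / 1.873×10^-4 = 1.679×10^8 Pa.

24.4 ksi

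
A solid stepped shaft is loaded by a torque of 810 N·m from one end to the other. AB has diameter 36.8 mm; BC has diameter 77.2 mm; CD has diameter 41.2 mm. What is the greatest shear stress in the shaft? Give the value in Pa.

Under the same torque, τ_max = 16T/(πd³) is largest where d is smallest — segment AB (d = 36.8 mm).
τ_max = 16·810.0/(π·(0.0368)³) = 8.278×10^7 Pa.

8.28e7 Pa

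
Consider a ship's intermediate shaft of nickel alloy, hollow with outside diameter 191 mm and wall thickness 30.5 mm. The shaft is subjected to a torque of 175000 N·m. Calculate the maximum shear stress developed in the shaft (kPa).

163000 kPa

J = π(d_o⁴ − d_i⁴)/32 = π(0.191⁴ − 0.130⁴)/32 = 1.026×10^-4 m⁴.
τ_max = T·r/J = 175000 × 0.0955 / 1.026×10^-4 = 1.629×10^8 Pa.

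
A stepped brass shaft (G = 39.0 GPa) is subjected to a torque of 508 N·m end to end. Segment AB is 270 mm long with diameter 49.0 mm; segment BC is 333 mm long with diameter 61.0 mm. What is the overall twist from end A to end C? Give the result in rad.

0.00941 rad

J_AB = π(0.0490)⁴/32 = 5.66×10^-7 m⁴; J_BC = π(0.0610)⁴/32 = 1.36×10^-6 m⁴.
θ = (T/G)·Σ L_i/J_i = (508.0/39.0×10⁹)·(0.270/5.66×10^-7 + 0.333/1.36×10^-6) = 9.405×10^-3 rad.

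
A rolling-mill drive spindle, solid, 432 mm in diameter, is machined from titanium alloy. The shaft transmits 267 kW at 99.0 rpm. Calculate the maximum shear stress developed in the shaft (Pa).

ω = 2π·99.0/60 = 10.37 rad/s, so T = P/ω = 267×10³ / 10.37 = 25750 N·m.
J = πd⁴/32 = π(0.432)⁴/32 = 3.419×10^-3 m⁴.
τ_max = T·r/J = 25750 × 0.216 / 3.419×10^-3 = 1.627×10^6 Pa.

1.63e6 Pa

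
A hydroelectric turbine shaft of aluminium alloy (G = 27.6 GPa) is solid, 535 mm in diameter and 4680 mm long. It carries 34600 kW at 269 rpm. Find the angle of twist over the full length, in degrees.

ω = 2π·269/60 = 28.17 rad/s, so T = P/ω = 34600×10³ / 28.17 = 1.228e6 N·m.
J = πd⁴/32 = π(0.535)⁴/32 = 8.043×10^-3 m⁴.
θ = T·L/(G·J) = 1.228e6 × 4.68 / (27.6×10⁹ × 8.043×10^-3) = 0.02590 rad.

1.48°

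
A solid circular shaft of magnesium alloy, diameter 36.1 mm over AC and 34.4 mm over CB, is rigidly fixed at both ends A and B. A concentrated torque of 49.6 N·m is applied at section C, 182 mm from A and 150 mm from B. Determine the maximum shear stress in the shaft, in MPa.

3.10 MPa

Compatibility: T_A·a/J_AC = T_B·b/J_CB with T_A + T_B = T₀.
J_AC = 1.67×10^-7 m⁴, J_CB = 1.37×10^-7 m⁴, so T_A = T₀·(J_AC/a)/((J_AC/a)+(J_CB/b)) = 24.79 N·m, T_B = 24.81 N·m.
τ in each portion: τ_AC = 2.68×10^6 Pa, τ_CB = 3.10×10^6 Pa; maximum is in CB.
τ_max = T_CB·r/J = 24.81·0.0172/1.37×10^-7 = 3.103×10^6 Pa.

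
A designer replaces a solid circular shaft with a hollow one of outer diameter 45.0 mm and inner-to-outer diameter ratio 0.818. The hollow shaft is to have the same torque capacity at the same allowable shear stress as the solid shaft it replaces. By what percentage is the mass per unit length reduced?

Equal τ_max and T ⇒ the solid shaft needs d_s³ = d_o³(1−k⁴), so d_s = 45.0·(1−0.818⁴)^(1/3) = 36.92 mm.
Area ratio A_h/A_s = d_o²(1−k²)/d_s² = (1−k²)/(1−k⁴)^(2/3) = 0.4915.
Mass saving = 1 − 0.4915 = 50.8 %.

50.8 %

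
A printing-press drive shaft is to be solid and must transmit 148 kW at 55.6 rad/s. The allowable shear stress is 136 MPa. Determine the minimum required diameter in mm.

46.4 mm

ω = 55.6 rad/s, so T = P/ω = 148×10³ / 55.60 = 2662 N·m.
For a solid shaft τ_max = 16T/(πd³), so d = (16T/(π τ_allow))^(1/3) = (16·2662/(π·1.36×10^8))^(1/3) = 0.04637 m.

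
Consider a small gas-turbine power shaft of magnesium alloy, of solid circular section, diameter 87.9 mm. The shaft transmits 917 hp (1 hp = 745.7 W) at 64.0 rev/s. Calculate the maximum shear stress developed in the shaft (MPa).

ω = 2π·64.0 = 402.1 rad/s, so T = P/ω = 917×745.7 / 402.1 = 1700 N·m.
J = πd⁴/32 = π(0.0879)⁴/32 = 5.861×10^-6 m⁴.
τ_max = T·r/J = 1700 × 0.0440 / 5.861×10^-6 = 1.275×10^7 Pa.

12.8 MPa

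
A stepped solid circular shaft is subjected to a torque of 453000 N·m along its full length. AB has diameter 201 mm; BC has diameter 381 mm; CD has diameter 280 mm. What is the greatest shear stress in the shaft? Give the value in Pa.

2.84e8 Pa

Under the same torque, τ_max = 16T/(πd³) is largest where d is smallest — segment AB (d = 201 mm).
τ_max = 16·453000/(π·(0.201)³) = 2.841×10^8 Pa.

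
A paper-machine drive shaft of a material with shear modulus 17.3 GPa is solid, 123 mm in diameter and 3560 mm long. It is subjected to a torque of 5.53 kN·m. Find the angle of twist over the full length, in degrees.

J = πd⁴/32 = π(0.123)⁴/32 = 2.247×10^-5 m⁴.
θ = T·L/(G·J) = 5530 × 3.56 / (17.3×10⁹ × 2.247×10^-5) = 0.05064 rad.

2.90°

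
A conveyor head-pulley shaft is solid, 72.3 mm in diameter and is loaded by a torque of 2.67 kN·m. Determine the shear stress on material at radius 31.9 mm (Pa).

3.18e7 Pa

J = πd⁴/32 = π(0.0723)⁴/32 = 2.683×10^-6 m⁴.
Shear stress varies linearly with radius: τ = T·r/J = 2670 × 0.0319 / 2.683×10^-6 = 3.175×10^7 Pa.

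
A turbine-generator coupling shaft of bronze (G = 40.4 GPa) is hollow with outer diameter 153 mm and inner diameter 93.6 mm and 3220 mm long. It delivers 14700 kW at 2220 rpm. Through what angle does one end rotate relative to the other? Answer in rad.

0.109 rad

ω = 2π·2220/60 = 232.5 rad/s, so T = P/ω = 14700×10³ / 232.5 = 63230 N·m.
J = π(d_o⁴ − d_i⁴)/32 = π(0.153⁴ − 0.0936⁴)/32 = 4.626×10^-5 m⁴.
θ = T·L/(G·J) = 63230 × 3.22 / (40.4×10⁹ × 4.626×10^-5) = 0.1089 rad.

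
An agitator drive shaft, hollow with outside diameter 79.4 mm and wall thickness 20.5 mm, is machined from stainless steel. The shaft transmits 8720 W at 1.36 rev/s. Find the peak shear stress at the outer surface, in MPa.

11.0 MPa

ω = 2π·1.36 = 8.545 rad/s, so T = P/ω = 8720 / 8.545 = 1020 N·m.
J = π(d_o⁴ − d_i⁴)/32 = π(0.0794⁴ − 0.0384⁴)/32 = 3.688×10^-6 m⁴.
τ_max = T·r/J = 1020 × 0.0397 / 3.688×10^-6 = 1.098×10^7 Pa.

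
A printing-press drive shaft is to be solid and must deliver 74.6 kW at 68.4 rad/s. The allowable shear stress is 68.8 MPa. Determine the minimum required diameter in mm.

43.2 mm

ω = 68.4 rad/s, so T = P/ω = 74.6×10³ / 68.40 = 1091 N·m.
For a solid shaft τ_max = 16T/(πd³), so d = (16T/(π τ_allow))^(1/3) = (16·1091/(π·6.88×10^7))^(1/3) = 0.04322 m.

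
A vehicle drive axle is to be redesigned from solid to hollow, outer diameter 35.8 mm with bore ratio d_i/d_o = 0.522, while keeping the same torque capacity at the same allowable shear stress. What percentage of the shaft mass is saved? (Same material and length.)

23.4 %

Equal τ_max and T ⇒ the solid shaft needs d_s³ = d_o³(1−k⁴), so d_s = 35.8·(1−0.522⁴)^(1/3) = 34.89 mm.
Area ratio A_h/A_s = d_o²(1−k²)/d_s² = (1−k²)/(1−k⁴)^(2/3) = 0.7659.
Mass saving = 1 − 0.7659 = 23.4 %.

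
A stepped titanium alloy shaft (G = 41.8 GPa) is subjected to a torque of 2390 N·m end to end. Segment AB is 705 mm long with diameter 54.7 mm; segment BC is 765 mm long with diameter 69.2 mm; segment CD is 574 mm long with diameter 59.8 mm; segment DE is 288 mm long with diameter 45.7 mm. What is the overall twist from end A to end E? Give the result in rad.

J_AB = π(0.0547)⁴/32 = 8.79×10^-7 m⁴; J_BC = π(0.0692)⁴/32 = 2.25×10^-6 m⁴; J_CD = π(0.0598)⁴/32 = 1.26×10^-6 m⁴; J_DE = π(0.0457)⁴/32 = 4.28×10^-7 m⁴.
θ = (T/G)·Σ L_i/J_i = (2390/41.8×10⁹)·(0.705/8.79×10^-7 + 0.765/2.25×10^-6 + 0.574/1.26×10^-6 + 0.288/4.28×10^-7) = 0.1299 rad.

0.130 rad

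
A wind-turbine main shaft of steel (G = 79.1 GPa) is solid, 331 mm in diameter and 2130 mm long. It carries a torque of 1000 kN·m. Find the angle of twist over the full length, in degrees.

J = πd⁴/32 = π(0.331)⁴/32 = 1.178×10^-3 m⁴.
θ = T·L/(G·J) = 1.000e6 × 2.13 / (79.1×10⁹ × 1.178×10^-3) = 0.02285 rad.

1.31°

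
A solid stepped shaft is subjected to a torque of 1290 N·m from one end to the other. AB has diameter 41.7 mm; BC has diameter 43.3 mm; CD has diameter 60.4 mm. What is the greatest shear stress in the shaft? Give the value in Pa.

9.06e7 Pa

Under the same torque, τ_max = 16T/(πd³) is largest where d is smallest — segment AB (d = 41.7 mm).
τ_max = 16·1290/(π·(0.0417)³) = 9.060×10^7 Pa.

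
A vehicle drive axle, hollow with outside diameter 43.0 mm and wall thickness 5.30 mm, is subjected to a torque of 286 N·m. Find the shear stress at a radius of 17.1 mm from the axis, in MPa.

21.5 MPa

J = π(d_o⁴ − d_i⁴)/32 = π(0.0430⁴ − 0.0324⁴)/32 = 2.275×10^-7 m⁴.
Shear stress varies linearly with radius: τ = T·r/J = 286.0 × 0.0171 / 2.275×10^-7 = 2.150×10^7 Pa.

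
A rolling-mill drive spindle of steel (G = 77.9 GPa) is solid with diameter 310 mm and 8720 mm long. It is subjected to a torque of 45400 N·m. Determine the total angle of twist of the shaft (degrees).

J = πd⁴/32 = π(0.310)⁴/32 = 9.067×10^-4 m⁴.
θ = T·L/(G·J) = 45400 × 8.72 / (77.9×10⁹ × 9.067×10^-4) = 5.605×10^-3 rad.

0.321°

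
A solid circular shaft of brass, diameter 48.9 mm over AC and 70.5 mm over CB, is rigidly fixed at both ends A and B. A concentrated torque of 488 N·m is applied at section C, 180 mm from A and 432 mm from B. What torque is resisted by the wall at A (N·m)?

Compatibility: T_A·a/J_AC = T_B·b/J_CB with T_A + T_B = T₀.
J_AC = 5.61×10^-7 m⁴, J_CB = 2.43×10^-6 m⁴, so T_A = T₀·(J_AC/a)/((J_AC/a)+(J_CB/b)) = 174.3 N·m, T_B = 313.7 N·m.

174 N·m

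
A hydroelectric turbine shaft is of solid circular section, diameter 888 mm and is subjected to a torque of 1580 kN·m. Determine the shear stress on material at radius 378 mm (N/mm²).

J = πd⁴/32 = π(0.888)⁴/32 = 0.06105 m⁴.
Shear stress varies linearly with radius: τ = T·r/J = 1.580e6 × 0.378 / 0.06105 = 9.784×10^6 Pa.

9.78 N/mm²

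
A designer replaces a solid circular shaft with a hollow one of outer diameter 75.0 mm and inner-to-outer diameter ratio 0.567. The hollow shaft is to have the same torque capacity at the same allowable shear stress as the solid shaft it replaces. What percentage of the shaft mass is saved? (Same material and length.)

Equal τ_max and T ⇒ the solid shaft needs d_s³ = d_o³(1−k⁴), so d_s = 75.0·(1−0.567⁴)^(1/3) = 72.32 mm.
Area ratio A_h/A_s = d_o²(1−k²)/d_s² = (1−k²)/(1−k⁴)^(2/3) = 0.7297.
Mass saving = 1 − 0.7297 = 27.0 %.

27.0 %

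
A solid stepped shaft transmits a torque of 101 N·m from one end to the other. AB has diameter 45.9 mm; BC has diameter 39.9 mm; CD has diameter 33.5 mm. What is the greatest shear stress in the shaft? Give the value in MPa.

Under the same torque, τ_max = 16T/(πd³) is largest where d is smallest — segment CD (d = 33.5 mm).
τ_max = 16·101.0/(π·(0.0335)³) = 1.368×10^7 Pa.

13.7 MPa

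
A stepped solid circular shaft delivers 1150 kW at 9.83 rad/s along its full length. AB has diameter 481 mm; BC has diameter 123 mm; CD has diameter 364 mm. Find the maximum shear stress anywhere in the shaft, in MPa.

ω = 9.83 rad/s, so T = P/ω = 1150×10³ / 9.830 = 117000 N·m.
Under the same torque, τ_max = 16T/(πd³) is largest where d is smallest — segment BC (d = 123 mm).
τ_max = 16·117000/(π·(0.123)³) = 3.202×10^8 Pa.

320 MPa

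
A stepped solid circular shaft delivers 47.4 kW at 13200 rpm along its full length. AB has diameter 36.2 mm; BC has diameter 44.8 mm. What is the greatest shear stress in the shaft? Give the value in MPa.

3.68 MPa

ω = 2π·13200/60 = 1382 rad/s, so T = P/ω = 47.4×10³ / 1382 = 34.29 N·m.
Under the same torque, τ_max = 16T/(πd³) is largest where d is smallest — segment AB (d = 36.2 mm).
τ_max = 16·34.29/(π·(0.0362)³) = 3.681×10^6 Pa.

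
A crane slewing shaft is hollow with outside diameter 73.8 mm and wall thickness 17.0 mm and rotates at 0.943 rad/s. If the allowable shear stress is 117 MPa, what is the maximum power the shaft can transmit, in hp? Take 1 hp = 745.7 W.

10.7 hp

J = π(d_o⁴ − d_i⁴)/32 = π(0.0738⁴ − 0.0398⁴)/32 = 2.666×10^-6 m⁴.
T_max = τ_allow·J/r = 1.17×10^8 × 2.666×10^-6 / 0.0369 = 8453 N·m.
ω = 0.943 rad/s, so P_max = T_max·ω = 7971 W.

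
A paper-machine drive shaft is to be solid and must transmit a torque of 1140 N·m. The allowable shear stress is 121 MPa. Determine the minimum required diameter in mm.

36.3 mm

For a solid shaft τ_max = 16T/(πd³), so d = (16T/(π τ_allow))^(1/3) = (16·1140/(π·1.21×10^8))^(1/3) = 0.03634 m.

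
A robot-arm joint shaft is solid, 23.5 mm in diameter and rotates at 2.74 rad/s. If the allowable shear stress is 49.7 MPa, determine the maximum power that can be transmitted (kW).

0.347 kW

J = πd⁴/32 = π(0.0235)⁴/32 = 2.994×10^-8 m⁴.
T_max = τ_allow·J/r = 4.97×10^7 × 2.994×10^-8 / 0.0118 = 126.6 N·m.
ω = 2.74 rad/s, so P_max = T_max·ω = 347.0 W.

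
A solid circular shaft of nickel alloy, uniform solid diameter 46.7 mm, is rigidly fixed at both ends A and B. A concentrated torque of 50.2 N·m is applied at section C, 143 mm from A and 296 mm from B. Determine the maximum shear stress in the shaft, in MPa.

With uniform GJ and both ends fixed, compatibility θ_AC = θ_CB gives T_A·a = T_B·b, together with T_A + T_B = T₀.
T_A = T₀·b/(a+b) = 50.20·296/439.0 = 33.85 N·m; T_B = 16.35 N·m.
τ in each portion: τ_AC = 1.69×10^6 Pa, τ_CB = 8.18×10^5 Pa; maximum is in AC.
τ_max = T_AC·r/J = 33.85·0.0234/4.67×10^-7 = 1.693×10^6 Pa.

1.69 MPa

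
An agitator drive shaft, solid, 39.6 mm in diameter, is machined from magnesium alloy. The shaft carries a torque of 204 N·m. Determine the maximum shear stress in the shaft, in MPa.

16.7 MPa

J = πd⁴/32 = π(0.0396)⁴/32 = 2.414×10^-7 m⁴.
τ_max = T·r/J = 204.0 × 0.0198 / 2.414×10^-7 = 1.673×10^7 Pa.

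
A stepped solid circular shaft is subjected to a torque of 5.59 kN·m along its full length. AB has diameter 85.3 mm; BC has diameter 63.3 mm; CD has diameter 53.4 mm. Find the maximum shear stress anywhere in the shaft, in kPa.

187000 kPa

Under the same torque, τ_max = 16T/(πd³) is largest where d is smallest — segment CD (d = 53.4 mm).
τ_max = 16·5590/(π·(0.0534)³) = 1.870×10^8 Pa.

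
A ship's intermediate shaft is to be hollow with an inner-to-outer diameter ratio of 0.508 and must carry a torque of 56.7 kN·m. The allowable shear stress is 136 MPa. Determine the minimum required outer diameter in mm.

For a hollow shaft with d_i/d_o = 0.508: τ_max = 16T/(π d_o³ (1−k⁴)), so d_o = [16T/(π τ_allow (1−k⁴))]^(1/3) = [16·56700/(π·1.36×10^8·0.9334)]^(1/3) = 0.1315 m.

132 mm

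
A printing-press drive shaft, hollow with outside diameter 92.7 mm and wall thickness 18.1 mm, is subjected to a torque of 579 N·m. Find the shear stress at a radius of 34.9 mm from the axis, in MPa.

J = π(d_o⁴ − d_i⁴)/32 = π(0.0927⁴ − 0.0565⁴)/32 = 6.249×10^-6 m⁴.
Shear stress varies linearly with radius: τ = T·r/J = 579.0 × 0.0349 / 6.249×10^-6 = 3.234×10^6 Pa.

3.23 MPa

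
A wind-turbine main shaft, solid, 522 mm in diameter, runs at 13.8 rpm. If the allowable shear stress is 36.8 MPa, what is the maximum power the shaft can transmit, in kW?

J = πd⁴/32 = π(0.522)⁴/32 = 7.289×10^-3 m⁴.
T_max = τ_allow·J/r = 3.68×10^7 × 7.289×10^-3 / 0.261 = 1.028e6 N·m.
ω = 2π·13.8/60 = 1.445 rad/s, so P_max = T_max·ω = 1.485×10^6 W.

1490 kW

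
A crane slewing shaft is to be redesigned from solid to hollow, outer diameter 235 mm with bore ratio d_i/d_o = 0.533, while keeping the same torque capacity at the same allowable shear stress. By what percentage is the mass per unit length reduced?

24.3 %

Equal τ_max and T ⇒ the solid shaft needs d_s³ = d_o³(1−k⁴), so d_s = 235·(1−0.533⁴)^(1/3) = 228.5 mm.
Area ratio A_h/A_s = d_o²(1−k²)/d_s² = (1−k²)/(1−k⁴)^(2/3) = 0.7572.
Mass saving = 1 − 0.7572 = 24.3 %.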